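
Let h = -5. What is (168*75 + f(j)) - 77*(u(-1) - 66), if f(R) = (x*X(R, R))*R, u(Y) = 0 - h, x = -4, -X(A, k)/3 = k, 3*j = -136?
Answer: 125875/3 ≈ 41958.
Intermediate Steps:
j = -136/3 (j = (⅓)*(-136) = -136/3 ≈ -45.333)
X(A, k) = -3*k
u(Y) = 5 (u(Y) = 0 - 1*(-5) = 0 + 5 = 5)
f(R) = 12*R² (f(R) = (-(-12)*R)*R = (12*R)*R = 12*R²)
(168*75 + f(j)) - 77*(u(-1) - 66) = (168*75 + 12*(-136/3)²) - 77*(5 - 66) = (12600 + 12*(18496/9)) - 77*(-61) = (12600 + 73984/3) + 4697 = 111784/3 + 4697 = 125875/3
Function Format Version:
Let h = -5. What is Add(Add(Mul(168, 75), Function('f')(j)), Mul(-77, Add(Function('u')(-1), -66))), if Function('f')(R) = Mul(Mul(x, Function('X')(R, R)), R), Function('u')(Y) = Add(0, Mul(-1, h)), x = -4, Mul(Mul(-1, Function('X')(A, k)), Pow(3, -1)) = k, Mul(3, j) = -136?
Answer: Rational(125875, 3) ≈ 41958.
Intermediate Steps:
j = Rational(-136, 3) (j = Mul(Rational(1, 3), -136) = Rational(-136, 3) ≈ -45.333)
Function('X')(A, k) = Mul(-3, k)
Function('u')(Y) = 5 (Function('u')(Y) = Add(0, Mul(-1, -5)) = Add(0, 5) = 5)
Function('f')(R) = Mul(12, Pow(R, 2)) (Function('f')(R) = Mul(Mul(-4, Mul(-3, R)), R) = Mul(Mul(12, R), R) = Mul(12, Pow(R, 2)))
Add(Add(Mul(168, 75), Function('f')(j)), Mul(-77, Add(Function('u')(-1), -66))) = Add(Add(Mul(168, 75), Mul(12, Pow(Rational(-136, 3), 2))), Mul(-77, Add(5, -66))) = Add(Add(12600, Mul(12, Rational(18496, 9))), Mul(-77, -61)) = Add(Add(12600, Rational(73984, 3)), 4697) = Add(Rational(111784, 3), 4697) = Rational(125875, 3)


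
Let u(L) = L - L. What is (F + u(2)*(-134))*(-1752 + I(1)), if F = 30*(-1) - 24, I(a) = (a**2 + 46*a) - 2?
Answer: 92178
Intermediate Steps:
I(a) = -2 + a**2 + 46*a
u(L) = 0
F = -54 (F = -30 - 24 = -54)
(F + u(2)*(-134))*(-1752 + I(1)) = (-54 + 0*(-134))*(-1752 + (-2 + 1**2 + 46*1)) = (-54 + 0)*(-1752 + (-2 + 1 + 46)) = -54*(-1752 + 45) = -54*(-1707) = 92178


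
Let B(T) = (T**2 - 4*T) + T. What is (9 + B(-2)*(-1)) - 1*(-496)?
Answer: 495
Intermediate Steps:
B(T) = T**2 - 3*T
(9 + B(-2)*(-1)) - 1*(-496) = (9 - 2*(-3 - 2)*(-1)) - 1*(-496) = (9 - 2*(-5)*(-1)) + 496 = (9 + 10*(-1)) + 496 = (9 - 10) + 496 = -1 + 496 = 495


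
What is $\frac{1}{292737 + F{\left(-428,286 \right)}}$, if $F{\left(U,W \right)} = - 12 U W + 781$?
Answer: $\frac{1}{1762414} \approx 5.674 \cdot 10^{-7}$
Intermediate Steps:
$F{\left(U,W \right)} = 781 - 12 U W$ ($F{\left(U,W \right)} = - 12 U W + 781 = 781 - 12 U W$)
$\frac{1}{292737 + F{\left(-428,286 \right)}} = \frac{1}{292737 - \left(-781 - 1468896\right)} = \frac{1}{292737 + \left(781 + 1468896\right)} = \frac{1}{292737 + 1469677} = \frac{1}{1762414}$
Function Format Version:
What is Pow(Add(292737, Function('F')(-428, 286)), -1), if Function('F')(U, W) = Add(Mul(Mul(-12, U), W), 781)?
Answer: Rational(1, 1762414) ≈ 5.6740e-7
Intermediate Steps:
Function('F')(U, W) = Add(781, Mul(-12, U, W)) (Function('F')(U, W) = Add(Mul(-12, U, W), 781) = Add(781, Mul(-12, U, W)))
Pow(Add(292737, Function('F')(-428, 286)), -1) = Pow(Add(292737, Add(781, Mul(-12, -428, 286))), -1) = Pow(Add(292737, Add(781, 1468896)), -1) = Pow(Add(292737, 1469677), -1) = Pow(1762414, -1) = Rational(1, 1762414)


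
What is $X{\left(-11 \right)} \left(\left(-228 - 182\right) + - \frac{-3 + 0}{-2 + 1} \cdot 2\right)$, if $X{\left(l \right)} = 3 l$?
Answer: $13728$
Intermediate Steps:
$X{\left(-11 \right)} \left(\left(-228 - 182\right) + - \frac{-3 + 0}{-2 + 1} \cdot 2\right) = 3 \left(-11\right) \left(\left(-228 - 182\right) + - \frac{-3 + 0}{-2 + 1} \cdot 2\right) = - 33 \left(\left(-228 - 182\right) + - \frac{-3}{-1} \cdot 2\right) = - 33 \left(-410 + - \left(-3\right) \left(-1\right) 2\right) = - 33 \left(-410 + \left(-1\right) 3 \cdot 2\right) = - 33 \left(-410 - 6\right) = \left(-33\right) \left(-416\right) = 13728$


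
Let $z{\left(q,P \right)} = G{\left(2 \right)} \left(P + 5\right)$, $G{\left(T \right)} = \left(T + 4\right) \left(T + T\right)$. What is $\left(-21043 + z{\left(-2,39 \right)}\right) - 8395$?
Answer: $-28382$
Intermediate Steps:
$G{\left(T \right)} = 2 T \left(4 + T\right)$ ($G{\left(T \right)} = \left(4 + T\right) 2 T = 2 T \left(4 + T\right)$)
$z{\left(q,P \right)} = 120 + 24 P$ ($z{\left(q,P \right)} = 2 \cdot 2 \left(4 + 2\right) \left(P + 5\right) = 2 \cdot 2 \cdot 6 \left(5 + P\right) = 24 \left(5 + P\right) = 120 + 24 P$)
$\left(-21043 + z{\left(-2,39 \right)}\right) - 8395 = \left(-21043 + \left(120 + 24 \cdot 39\right)\right) - 8395 = \left(-21043 + \left(120 + 936\right)\right) - 8395 = \left(-21043 + 1056\right) - 8395 = -19987 - 8395 = -28382$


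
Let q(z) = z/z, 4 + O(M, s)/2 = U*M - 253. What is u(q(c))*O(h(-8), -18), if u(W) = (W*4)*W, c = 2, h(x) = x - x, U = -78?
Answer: -2056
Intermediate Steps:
h(x) = 0
O(M, s) = -514 - 156*M (O(M, s) = -8 + 2*(-78*M - 253) = -8 + 2*(-253 - 78*M) = -8 + (-506 - 156*M) = -514 - 156*M)
q(z) = 1
u(W) = 4*W² (u(W) = (4*W)*W = 4*W²)
u(q(c))*O(h(-8), -18) = (4*1²)*(-514 - 156*0) = (4*1)*(-514 + 0) = 4*(-514) = -2056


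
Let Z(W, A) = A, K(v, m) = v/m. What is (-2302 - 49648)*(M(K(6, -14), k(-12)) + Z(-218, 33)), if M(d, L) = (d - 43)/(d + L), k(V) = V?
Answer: -164941250/87 ≈ -1.8959e+6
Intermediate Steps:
M(d, L) = (-43 + d)/(L + d)
(-2302 - 49648)*(M(K(6, -14), k(-12)) + Z(-218, 33)) = (-2302 - 49648)*((-43 + 6/(-14))/(-12 + 6/(-14)) + 33) = -51950*((-43 + 6*(-1/14))/(-12 + 6*(-1/14)) + 33) = -51950*((-43 - 3/7)/(-12 - 3/7) + 33) = -51950*(-304/7/(-87/7) + 33) = -51950*(-7/87*(-304/7) + 33) = -51950*(304/87 + 33) = -51950*3175/87 = -164941250/87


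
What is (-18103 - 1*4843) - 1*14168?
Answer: -37114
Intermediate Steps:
(-18103 - 1*4843) - 1*14168 = (-18103 - 4843) - 14168 = -22946 - 14168 = -37114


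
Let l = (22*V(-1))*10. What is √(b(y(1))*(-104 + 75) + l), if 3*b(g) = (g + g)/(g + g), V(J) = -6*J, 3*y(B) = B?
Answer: √11793/3 ≈ 36.199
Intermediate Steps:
y(B) = B/3
b(g) = ⅓ (b(g) = ((g + g)/(g + g))/3 = ((2*g)/((2*g)))/3 = ((2*g)*(1/(2*g)))/3 = (⅓)*1 = ⅓)
l = 1320 (l = (22*(-6*(-1)))*10 = (22*6)*10 = 132*10 = 1320)
√(b(y(1))*(-104 + 75) + l) = √((-104 + 75)/3 + 1320) = √((⅓)*(-29) + 1320) = √(-29/3 + 1320) = √(3931/3) = √11793/3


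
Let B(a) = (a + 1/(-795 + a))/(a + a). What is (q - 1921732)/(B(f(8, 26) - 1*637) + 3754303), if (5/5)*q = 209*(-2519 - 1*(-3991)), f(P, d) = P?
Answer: -2891457164928/6725429255473 ≈ -0.42993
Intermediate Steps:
q = 307648 (q = 209*(-2519 - 1*(-3991)) = 209*(-2519 + 3991) = 209*1472 = 307648)
B(a) = (a + 1/(-795 + a))/(2*a) (B(a) = (a + 1/(-795 + a))/((2*a)) = (a + 1/(-795 + a))*(1/(2*a)) = (a + 1/(-795 + a))/(2*a))
(q - 1921732)/(B(f(8, 26) - 1*637) + 3754303) = (307648 - 1921732)/((1 + (8 - 1*637)² - 795*(8 - 1*637))/(2*(8 - 1*637)*(-795 + (8 - 1*637))) + 3754303) = -1614084/((1 + (8 - 637)² - 795*(8 - 637))/(2*(8 - 637)*(-795 + (8 - 637))) + 3754303) = -1614084/((½)*(1 + (-629)² - 795*(-629))/(-629*(-795 - 629)) + 3754303) = -1614084/((½)*(-1/629)*(1 + 395641 + 500055)/(-1424) + 3754303) = -1614084/((½)*(-1/629)*(-1/1424)*895697 + 3754303) = -1614084/(895697/1791392 + 3754303) = -1614084/6725429255473/1791392 = -1614084*1791392/6725429255473 = -2891457164928/6725429255473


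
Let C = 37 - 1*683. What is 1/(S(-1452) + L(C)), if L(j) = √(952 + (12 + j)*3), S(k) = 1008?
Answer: 504/508507 - 5*I*√38/1017014 ≈ 0.00099114 - 3.0306e-5*I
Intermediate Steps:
C = -646 (C = 37 - 683 = -646)
L(j) = √(988 + 3*j) (L(j) = √(952 + (36 + 3*j)) = √(988 + 3*j))
1/(S(-1452) + L(C)) = 1/(1008 + √(988 + 3*(-646))) = 1/(1008 + √(988 - 1938)) = 1/(1008 + √(-950)) = 1/(1008 + 5*I*√38)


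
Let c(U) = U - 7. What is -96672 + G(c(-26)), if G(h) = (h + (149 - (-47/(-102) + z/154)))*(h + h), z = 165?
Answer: -12402998/119 ≈ -1.0423e+5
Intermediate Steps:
c(U) = -7 + U
G(h) = 2*h*(52646/357 + h) (G(h) = (h + (149 - (-47/(-102) + 165/154)))*(h + h) = (h + (149 - (-47*(-1/102) + 165*(1/154))))*(2*h) = (h + (149 - (47/102 + 15/14)))*(2*h) = (h + (149 - 1*547/357))*(2*h) = (h + (149 - 547/357))*(2*h) = (h + 52646/357)*(2*h) = (52646/357 + h)*(2*h) = 2*h*(52646/357 + h))
-96672 + G(c(-26)) = -96672 + 2*(-7 - 26)*(52646 + 357*(-7 - 26))/357 = -96672 + (2/357)*(-33)*(52646 + 357*(-33)) = -96672 + (2/357)*(-33)*(52646 - 11781) = -96672 + (2/357)*(-33)*40865 = -96672 - 899030/119 = -12402998/119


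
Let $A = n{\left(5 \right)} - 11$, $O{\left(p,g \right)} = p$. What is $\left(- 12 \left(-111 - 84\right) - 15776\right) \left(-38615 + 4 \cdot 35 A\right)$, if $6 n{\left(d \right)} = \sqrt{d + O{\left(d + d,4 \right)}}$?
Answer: $539522580 - \frac{940520 \sqrt{15}}{3} \approx 5.3831 \cdot 10^{8}$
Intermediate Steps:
$n{\left(d \right)} = \frac{\sqrt{3} \sqrt{d}}{6}$ ($n{\left(d \right)} = \frac{\sqrt{d + \left(d + d\right)}}{6} = \frac{\sqrt{d + 2 d}}{6} = \frac{\sqrt{3 d}}{6} = \frac{\sqrt{3} \sqrt{d}}{6}$)
$A = -11 + \frac{\sqrt{15}}{6}$ ($A = \frac{\sqrt{3} \sqrt{5}}{6} - 11 = \frac{\sqrt{15}}{6} - 11 = -11 + \frac{\sqrt{15}}{6} \approx -10.355$)
$\left(- 12 \left(-111 - 84\right) - 15776\right) \left(-38615 + 4 \cdot 35 A\right) = \left(- 12 \left(-111 - 84\right) - 15776\right) \left(-38615 + 4 \cdot 35 \left(-11 + \frac{\sqrt{15}}{6}\right)\right) = \left(\left(-12\right) \left(-195\right) - 15776\right) \left(-38615 + 140 \left(-11 + \frac{\sqrt{15}}{6}\right)\right) = \left(2340 - 15776\right) \left(-38615 - \left(1540 - \frac{70 \sqrt{15}}{3}\right)\right) = - 13436 \left(-40155 + \frac{70 \sqrt{15}}{3}\right) = 539522580 - \frac{940520 \sqrt{15}}{3}$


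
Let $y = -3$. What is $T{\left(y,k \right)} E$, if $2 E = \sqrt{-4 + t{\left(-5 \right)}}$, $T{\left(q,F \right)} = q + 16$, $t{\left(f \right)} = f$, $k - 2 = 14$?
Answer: $\frac{39 i}{2} \approx 19.5 i$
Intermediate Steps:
$k = 16$ ($k = 2 + 14 = 16$)
$T{\left(q,F \right)} = 16 + q$
$E = \frac{3 i}{2}$ ($E = \frac{\sqrt{-4 - 5}}{2} = \frac{\sqrt{-9}}{2} = \frac{3 i}{2} \approx 1.5 i$)
$T{\left(y,k \right)} E = \left(16 - 3\right) \frac{3 i}{2} = 13 \frac{3 i}{2} = \frac{39 i}{2}$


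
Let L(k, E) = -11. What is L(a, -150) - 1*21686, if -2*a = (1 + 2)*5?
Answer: -21697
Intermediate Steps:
a = -15/2 (a = -(1 + 2)*5/2 = -3*5/2 = -1/2*15 = -15/2 ≈ -7.5000)
L(a, -150) - 1*21686 = -11 - 1*21686 = -11 - 21686 = -21697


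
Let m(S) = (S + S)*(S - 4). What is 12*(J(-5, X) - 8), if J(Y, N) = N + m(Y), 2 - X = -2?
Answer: 1032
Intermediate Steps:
X = 4 (X = 2 - 1*(-2) = 2 + 2 = 4)
m(S) = 2*S*(-4 + S) (m(S) = (2*S)*(-4 + S) = 2*S*(-4 + S))
J(Y, N) = N + 2*Y*(-4 + Y)
12*(J(-5, X) - 8) = 12*((4 + 2*(-5)*(-4 - 5)) - 8) = 12*((4 + 2*(-5)*(-9)) - 8) = 12*((4 + 90) - 8) = 12*(94 - 8) = 12*86 = 1032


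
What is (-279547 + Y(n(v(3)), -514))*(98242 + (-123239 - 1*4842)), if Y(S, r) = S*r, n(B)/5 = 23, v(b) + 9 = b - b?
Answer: 10105186223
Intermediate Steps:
v(b) = -9 (v(b) = -9 + (b - b) = -9 + 0 = -9)
n(B) = 115 (n(B) = 5*23 = 115)
(-279547 + Y(n(v(3)), -514))*(98242 + (-123239 - 1*4842)) = (-279547 + 115*(-514))*(98242 + (-123239 - 1*4842)) = (-279547 - 59110)*(98242 + (-123239 - 4842)) = -338657*(98242 - 128081) = -338657*(-29839) = 10105186223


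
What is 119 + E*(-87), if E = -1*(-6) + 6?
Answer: -925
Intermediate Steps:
E = 12 (E = 6 + 6 = 12)
119 + E*(-87) = 119 + 12*(-87) = 119 - 1044 = -925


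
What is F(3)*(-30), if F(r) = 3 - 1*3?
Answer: 0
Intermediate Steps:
F(r) = 0 (F(r) = 3 - 3 = 0)
F(3)*(-30) = 0*(-30) = 0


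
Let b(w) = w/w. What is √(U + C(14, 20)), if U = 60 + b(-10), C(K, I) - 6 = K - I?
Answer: √61 ≈ 7.8102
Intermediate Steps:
b(w) = 1
C(K, I) = 6 + K - I (C(K, I) = 6 + (K - I) = 6 + K - I)
U = 61 (U = 60 + 1 = 61)
√(U + C(14, 20)) = √(61 + (6 + 14 - 1*20)) = √(61 + (6 + 14 - 20)) = √(61 + 0) = √61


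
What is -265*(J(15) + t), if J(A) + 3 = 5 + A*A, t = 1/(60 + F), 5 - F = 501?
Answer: -26227315/436 ≈ -60154.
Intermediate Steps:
F = -496 (F = 5 - 1*501 = 5 - 501 = -496)
t = -1/436 (t = 1/(60 - 496) = 1/(-436) = -1/436 ≈ -0.0022936)
J(A) = 2 + A**2 (J(A) = -3 + (5 + A*A) = -3 + (5 + A**2) = 2 + A**2)
-265*(J(15) + t) = -265*((2 + 15**2) - 1/436) = -265*((2 + 225) - 1/436) = -265*(227 - 1/436) = -265*98971/436 = -26227315/436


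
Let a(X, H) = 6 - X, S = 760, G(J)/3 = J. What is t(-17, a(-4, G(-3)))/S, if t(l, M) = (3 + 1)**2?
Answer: 2/95 ≈ 0.021053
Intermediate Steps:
G(J) = 3*J
t(l, M) = 16 (t(l, M) = 4**2 = 16)
t(-17, a(-4, G(-3)))/S = 16/760 = 16*(1/760) = 2/95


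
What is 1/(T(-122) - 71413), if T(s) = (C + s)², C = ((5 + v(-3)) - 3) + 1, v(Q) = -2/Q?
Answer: -9/516692 ≈ -1.7418e-5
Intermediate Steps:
C = 11/3 (C = ((5 - 2/(-3)) - 3) + 1 = ((5 - 2*(-⅓)) - 3) + 1 = ((5 + ⅔) - 3) + 1 = (17/3 - 3) + 1 = 8/3 + 1 = 11/3 ≈ 3.6667)
T(s) = (11/3 + s)²
1/(T(-122) - 71413) = 1/((11 + 3*(-122))²/9 - 71413) = 1/((11 - 366)²/9 - 71413) = 1/((⅑)*(-355)² - 71413) = 1/((⅑)*126025 - 71413) = 1/(126025/9 - 71413) = 1/(-516692/9) = -9/516692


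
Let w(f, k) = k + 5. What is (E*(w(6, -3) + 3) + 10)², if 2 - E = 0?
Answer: 400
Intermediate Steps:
E = 2 (E = 2 - 1*0 = 2 + 0 = 2)
w(f, k) = 5 + k
(E*(w(6, -3) + 3) + 10)² = (2*((5 - 3) + 3) + 10)² = (2*(2 + 3) + 10)² = (2*5 + 10)² = (10 + 10)² = 20² = 400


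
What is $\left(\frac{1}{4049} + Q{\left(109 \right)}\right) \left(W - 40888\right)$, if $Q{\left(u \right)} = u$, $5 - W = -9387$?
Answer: $- \frac{13900507632}{4049} \approx -3.4331 \cdot 10^{6}$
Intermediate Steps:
$W = 9392$ ($W = 5 - -9387 = 5 + 9387 = 9392$)
$\left(\frac{1}{4049} + Q{\left(109 \right)}\right) \left(W - 40888\right) = \left(\frac{1}{4049} + 109\right) \left(9392 - 40888\right) = \left(\frac{1}{4049} + 109\right) \left(-31496\right) = \frac{441342}{4049} \left(-31496\right) = - \frac{13900507632}{4049}$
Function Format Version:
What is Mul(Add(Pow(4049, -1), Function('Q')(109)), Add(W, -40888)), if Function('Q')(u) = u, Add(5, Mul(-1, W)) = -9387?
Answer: Rational(-13900507632, 4049) ≈ -3.4331e+6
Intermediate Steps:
W = 9392 (W = Add(5, Mul(-1, -9387)) = Add(5, 9387) = 9392)
Mul(Add(Pow(4049, -1), Function('Q')(109)), Add(W, -40888)) = Mul(Add(Pow(4049, -1), 109), Add(9392, -40888)) = Mul(Add(Rational(1, 4049), 109), -31496) = Mul(Rational(441342, 4049), -31496) = Rational(-13900507632, 4049)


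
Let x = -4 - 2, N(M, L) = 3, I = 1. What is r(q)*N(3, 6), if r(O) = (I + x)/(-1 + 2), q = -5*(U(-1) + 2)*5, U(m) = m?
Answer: -15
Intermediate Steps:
x = -6
q = -25 (q = -5*(-1 + 2)*5 = -5*1*5 = -5*5 = -25)
r(O) = -5 (r(O) = (1 - 6)/(-1 + 2) = -5/1 = -5*1 = -5)
r(q)*N(3, 6) = -5*3 = -15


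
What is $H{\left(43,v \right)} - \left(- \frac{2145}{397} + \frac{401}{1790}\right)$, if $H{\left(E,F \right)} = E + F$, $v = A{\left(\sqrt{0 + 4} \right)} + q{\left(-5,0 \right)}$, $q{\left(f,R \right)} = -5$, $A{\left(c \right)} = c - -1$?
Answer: $\frac{32816183}{710630} \approx 46.179$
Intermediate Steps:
$A{\left(c \right)} = 1 + c$ ($A{\left(c \right)} = c + 1 = 1 + c$)
$v = -2$ ($v = \left(1 + \sqrt{0 + 4}\right) - 5 = \left(1 + \sqrt{4}\right) - 5 = \left(1 + 2\right) - 5 = 3 - 5 = -2$)
$H{\left(43,v \right)} - \left(- \frac{2145}{397} + \frac{401}{1790}\right) = \left(43 - 2\right) - \left(- \frac{2145}{397} + \frac{401}{1790}\right) = 41 - - \frac{3680353}{710630} = 41 + \left(\frac{2145}{397} - \frac{401}{1790}\right) = 41 + \frac{3680353}{710630} = \frac{32816183}{710630}$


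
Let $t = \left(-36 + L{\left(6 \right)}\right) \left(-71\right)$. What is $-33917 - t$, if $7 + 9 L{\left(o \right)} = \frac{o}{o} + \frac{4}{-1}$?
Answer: $- \frac{328967}{9} \approx -36552.0$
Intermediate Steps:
$L{\left(o \right)} = - \frac{10}{9}$ ($L{\left(o \right)} = - \frac{7}{9} + \frac{\frac{o}{o} + \frac{4}{-1}}{9} = - \frac{7}{9} + \frac{1 + 4 \left(-1\right)}{9} = - \frac{7}{9} + \frac{1 - 4}{9} = - \frac{7}{9} + \frac{1}{9} \left(-3\right) = - \frac{7}{9} - \frac{1}{3} = - \frac{10}{9}$)
$t = \frac{23714}{9}$ ($t = \left(-36 - \frac{10}{9}\right) \left(-71\right) = \left(- \frac{334}{9}\right) \left(-71\right) = \frac{23714}{9} \approx 2634.9$)
$-33917 - t = -33917 - \frac{23714}{9} = - \frac{328967}{9}$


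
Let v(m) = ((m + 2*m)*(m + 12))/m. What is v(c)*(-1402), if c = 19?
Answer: -130386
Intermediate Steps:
v(m) = 36 + 3*m (v(m) = ((3*m)*(12 + m))/m = (3*m*(12 + m))/m = 36 + 3*m)
v(c)*(-1402) = (36 + 3*19)*(-1402) = (36 + 57)*(-1402) = 93*(-1402) = -130386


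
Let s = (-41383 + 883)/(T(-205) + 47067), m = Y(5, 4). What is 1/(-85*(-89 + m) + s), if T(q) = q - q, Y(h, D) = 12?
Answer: 15689/102671005 ≈ 0.00015281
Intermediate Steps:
m = 12
T(q) = 0
s = -13500/15689 (s = (-41383 + 883)/(0 + 47067) = -40500/47067 = -40500*1/47067 = -13500/15689 ≈ -0.86048)
1/(-85*(-89 + m) + s) = 1/(-85*(-89 + 12) - 13500/15689) = 1/(-85*(-77) - 13500/15689) = 1/(6545 - 13500/15689) = 1/(102671005/15689) = 15689/102671005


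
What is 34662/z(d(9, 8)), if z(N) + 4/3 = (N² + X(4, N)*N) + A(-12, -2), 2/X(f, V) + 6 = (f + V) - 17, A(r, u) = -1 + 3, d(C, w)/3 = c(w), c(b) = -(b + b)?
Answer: 3483531/231763 ≈ 15.031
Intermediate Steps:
c(b) = -2*b
d(C, w) = -6*w (d(C, w) = 3*(-2*w) = -6*w)
A(r, u) = 2
X(f, V) = 2/(-23 + V + f) (X(f, V) = 2/(-6 + ((f + V) - 17)) = 2/(-6 + ((V + f) - 17)) = 2/(-6 + (-17 + V + f)) = 2/(-23 + V + f))
z(N) = ⅔ + N² + 2*N/(-19 + N) (z(N) = -4/3 + ((N² + (2/(-23 + N + 4))*N) + 2) = -4/3 + ((N² + (2/(-19 + N))*N) + 2) = -4/3 + ((N² + 2*N/(-19 + N)) + 2) = -4/3 + (2 + N² + 2*N/(-19 + N)) = ⅔ + N² + 2*N/(-19 + N))
34662/z(d(9, 8)) = 34662/(((6*(-6*8) + (-19 - 6*8)*(2 + 3*(-6*8)²))/(3*(-19 - 6*8)))) = 34662/(((6*(-48) + (-19 - 48)*(2 + 3*(-48)²))/(3*(-19 - 48)))) = 34662/(((⅓)*(-288 - 67*(2 + 3*2304))/(-67))) = 34662/(((⅓)*(-1/67)*(-288 - 67*(2 + 6912)))) = 34662/(((⅓)*(-1/67)*(-288 - 67*6914))) = 34662/(((⅓)*(-1/67)*(-288 - 463238))) = 34662/(((⅓)*(-1/67)*(-463526))) = 34662/(463526/201) = 34662*(201/463526) = 3483531/231763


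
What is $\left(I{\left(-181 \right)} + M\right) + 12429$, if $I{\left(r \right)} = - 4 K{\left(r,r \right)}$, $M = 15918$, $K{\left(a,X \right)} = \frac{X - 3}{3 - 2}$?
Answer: $29083$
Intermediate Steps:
$K{\left(a,X \right)} = -3 + X$ ($K{\left(a,X \right)} = \frac{-3 + X}{1} = \left(-3 + X\right) 1 = -3 + X$)
$I{\left(r \right)} = 12 - 4 r$ ($I{\left(r \right)} = - 4 \left(-3 + r\right) = 12 - 4 r$)
$\left(I{\left(-181 \right)} + M\right) + 12429 = \left(\left(12 - -724\right) + 15918\right) + 12429 = \left(\left(12 + 724\right) + 15918\right) + 12429 = \left(736 + 15918\right) + 12429 = 16654 + 12429 = 29083$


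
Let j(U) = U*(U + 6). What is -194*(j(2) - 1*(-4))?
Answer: -3880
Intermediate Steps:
j(U) = U*(6 + U)
-194*(j(2) - 1*(-4)) = -194*(2*(6 + 2) - 1*(-4)) = -194*(2*8 + 4) = -194*(16 + 4) = -194*20 = -3880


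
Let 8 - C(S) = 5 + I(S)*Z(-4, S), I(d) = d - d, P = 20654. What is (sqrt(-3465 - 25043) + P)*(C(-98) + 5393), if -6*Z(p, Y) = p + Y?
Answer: 111448984 + 10792*I*sqrt(7127) ≈ 1.1145e+8 + 9.1108e+5*I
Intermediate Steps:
I(d) = 0
Z(p, Y) = -Y/6 - p/6 (Z(p, Y) = -(p + Y)/6 = -(Y + p)/6 = -Y/6 - p/6)
C(S) = 3 (C(S) = 8 - (5 + 0*(-S/6 - 1/6*(-4))) = 8 - (5 + 0*(-S/6 + 2/3)) = 8 - (5 + 0*(2/3 - S/6)) = 8 - (5 + 0) = 8 - 1*5 = 8 - 5 = 3)
(sqrt(-3465 - 25043) + P)*(C(-98) + 5393) = (sqrt(-3465 - 25043) + 20654)*(3 + 5393) = (sqrt(-28508) + 20654)*5396 = (2*I*sqrt(7127) + 20654)*5396 = (20654 + 2*I*sqrt(7127))*5396 = 111448984 + 10792*I*sqrt(7127)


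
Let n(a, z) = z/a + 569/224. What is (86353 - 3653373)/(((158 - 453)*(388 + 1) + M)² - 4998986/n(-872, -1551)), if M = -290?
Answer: -376138691980/1395532580442049 ≈ -0.00026953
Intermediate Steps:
n(a, z) = 569/224 + z/a (n(a, z) = z/a + 569*(1/224) = z/a + 569/224 = 569/224 + z/a)
(86353 - 3653373)/(((158 - 453)*(388 + 1) + M)² - 4998986/n(-872, -1551)) = (86353 - 3653373)/(((158 - 453)*(388 + 1) - 290)² - 4998986/(569/224 - 1551/(-872))) = -3567020/((-295*389 - 290)² - 4998986/(569/224 - 1551*(-1/872))) = -3567020/((-114755 - 290)² - 4998986/(569/224 + 1551/872)) = -3567020/((-115045)² - 4998986/105449/24416) = -3567020/(13235352025 - 4998986*24416/105449) = -3567020/(13235352025 - 122055242176/105449) = -3567020/1395532580442049/105449 = -3567020*105449/1395532580442049 = -376138691980/1395532580442049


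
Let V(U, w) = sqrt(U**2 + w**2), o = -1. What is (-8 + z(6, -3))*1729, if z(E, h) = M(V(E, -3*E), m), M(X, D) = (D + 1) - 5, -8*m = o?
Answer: -164255/8 ≈ -20532.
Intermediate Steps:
m = 1/8 (m = -1/8*(-1) = 1/8 ≈ 0.12500)
M(X, D) = -4 + D (M(X, D) = (1 + D) - 5 = -4 + D)
z(E, h) = -31/8 (z(E, h) = -4 + 1/8 = -31/8)
(-8 + z(6, -3))*1729 = (-8 - 31/8)*1729 = -95/8*1729 = -164255/8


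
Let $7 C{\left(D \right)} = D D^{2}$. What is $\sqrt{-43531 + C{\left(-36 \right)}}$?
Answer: $\frac{i \sqrt{2459611}}{7} \approx 224.04 i$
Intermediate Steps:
$C{\left(D \right)} = \frac{D^{3}}{7}$ ($C{\left(D \right)} = \frac{D D^{2}}{7} = \frac{D^{3}}{7}$)
$\sqrt{-43531 + C{\left(-36 \right)}} = \sqrt{-43531 + \frac{\left(-36\right)^{3}}{7}} = \sqrt{-43531 + \frac{1}{7} \left(-46656\right)} = \sqrt{-43531 - \frac{46656}{7}} = \sqrt{- \frac{351373}{7}} = \frac{i \sqrt{2459611}}{7}$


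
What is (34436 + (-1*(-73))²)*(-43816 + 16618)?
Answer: -1081528470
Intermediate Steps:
(34436 + (-1*(-73))²)*(-43816 + 16618) = (34436 + 73²)*(-27198) = (34436 + 5329)*(-27198) = 39765*(-27198) = -1081528470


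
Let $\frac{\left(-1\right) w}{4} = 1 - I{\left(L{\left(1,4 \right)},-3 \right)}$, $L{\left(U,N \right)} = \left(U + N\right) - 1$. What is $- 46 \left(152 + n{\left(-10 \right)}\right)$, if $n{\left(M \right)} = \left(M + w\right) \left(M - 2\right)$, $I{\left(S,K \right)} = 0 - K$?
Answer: $-8096$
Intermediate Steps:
$L{\left(U,N \right)} = -1 + N + U$ ($L{\left(U,N \right)} = \left(N + U\right) - 1 = -1 + N + U$)
$I{\left(S,K \right)} = - K$
$w = 8$ ($w = - 4 \left(1 - \left(-1\right) \left(-3\right)\right) = - 4 \left(1 - 3\right) = \left(-4\right) \left(-2\right) = 8$)
$n{\left(M \right)} = \left(-2 + M\right) \left(8 + M\right)$ ($n{\left(M \right)} = \left(M + 8\right) \left(M - 2\right) = \left(8 + M\right) \left(-2 + M\right) = \left(-2 + M\right) \left(8 + M\right)$)
$- 46 \left(152 + n{\left(-10 \right)}\right) = - 46 \left(152 + \left(-16 + \left(-10\right)^{2} + 6 \left(-10\right)\right)\right) = - 46 \left(152 - -24\right) = - 46 \left(152 + 24\right) = \left(-46\right) 176 = -8096$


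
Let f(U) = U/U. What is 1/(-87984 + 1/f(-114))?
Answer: -1/87983 ≈ -1.1366e-5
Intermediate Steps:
f(U) = 1
1/(-87984 + 1/f(-114)) = 1/(-87984 + 1/1) = 1/(-87984 + 1) = 1/(-87983) = -1/87983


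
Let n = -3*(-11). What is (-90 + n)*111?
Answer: -6327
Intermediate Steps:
n = 33
(-90 + n)*111 = (-90 + 33)*111 = -57*111 = -6327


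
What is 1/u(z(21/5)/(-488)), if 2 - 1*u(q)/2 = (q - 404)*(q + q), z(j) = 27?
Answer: -59536/5085689 ≈ -0.011707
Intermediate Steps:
u(q) = 4 - 4*q*(-404 + q) (u(q) = 4 - 2*(q - 404)*(q + q) = 4 - 2*(-404 + q)*2*q = 4 - 4*q*(-404 + q))
1/u(z(21/5)/(-488)) = 1/(4 - 4*(27/(-488))² + 1616*(27/(-488))) = 1/(4 - 4*(27*(-1/488))² + 1616*(27*(-1/488))) = 1/(4 - 4*(-27/488)² + 1616*(-27/488)) = 1/(4 - 4*729/238144 - 5454/61) = 1/(4 - 729/59536 - 5454/61) = 1/(-5085689/59536) = -59536/5085689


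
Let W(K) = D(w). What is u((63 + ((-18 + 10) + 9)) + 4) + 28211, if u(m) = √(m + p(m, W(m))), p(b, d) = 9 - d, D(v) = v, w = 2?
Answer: 28211 + 5*√3 ≈ 28220.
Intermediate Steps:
W(K) = 2
u(m) = √(7 + m) (u(m) = √(m + (9 - 1*2)) = √(m + (9 - 2)) = √(m + 7) = √(7 + m))
u((63 + ((-18 + 10) + 9)) + 4) + 28211 = √(7 + ((63 + ((-18 + 10) + 9)) + 4)) + 28211 = √(7 + ((63 + (-8 + 9)) + 4)) + 28211 = √(7 + ((63 + 1) + 4)) + 28211 = √(7 + (64 + 4)) + 28211 = √(7 + 68) + 28211 = √75 + 28211 = 5*√3 + 28211 = 28211 + 5*√3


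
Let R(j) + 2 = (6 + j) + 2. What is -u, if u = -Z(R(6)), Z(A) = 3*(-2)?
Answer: -6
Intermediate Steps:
R(j) = 6 + j (R(j) = -2 + ((6 + j) + 2) = -2 + (8 + j) = 6 + j)
Z(A) = -6
u = 6 (u = -1*(-6) = 6)
-u = -1*6 = -6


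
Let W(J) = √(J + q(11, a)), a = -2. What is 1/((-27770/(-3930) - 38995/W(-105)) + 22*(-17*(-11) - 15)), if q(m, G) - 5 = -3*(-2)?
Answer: 55039479438/443515005589399 - 6022738755*I*√94/443515005589399 ≈ 0.0001241 - 0.00013166*I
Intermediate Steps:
q(m, G) = 11 (q(m, G) = 5 - 3*(-2) = 5 + 6 = 11)
W(J) = √(11 + J) (W(J) = √(J + 11) = √(11 + J))
1/((-27770/(-3930) - 38995/W(-105)) + 22*(-17*(-11) - 15)) = 1/((-27770/(-3930) - 38995/√(11 - 105)) + 22*(-17*(-11) - 15)) = 1/((-27770*(-1/3930) - 38995*(-I*√94/94)) + 22*(187 - 15)) = 1/((2777/393 - 38995*(-I*√94/94)) + 22*172) = 1/((2777/393 - (-38995)*I*√94/94) + 3784) = 1/((2777/393 + 38995*I*√94/94) + 3784) = 1/(1489889/393 + 38995*I*√94/94)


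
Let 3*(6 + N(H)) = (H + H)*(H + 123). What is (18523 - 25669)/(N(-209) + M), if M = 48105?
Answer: -21438/180245 ≈ -0.11894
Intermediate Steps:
N(H) = -6 + 2*H*(123 + H)/3 (N(H) = -6 + ((H + H)*(H + 123))/3 = -6 + ((2*H)*(123 + H))/3 = -6 + (2*H*(123 + H))/3 = -6 + 2*H*(123 + H)/3)
(18523 - 25669)/(N(-209) + M) = (18523 - 25669)/((-6 + 82*(-209) + (2/3)*(-209)**2) + 48105) = -7146/((-6 - 17138 + (2/3)*43681) + 48105) = -7146/((-6 - 17138 + 87362/3) + 48105) = -7146/(35930/3 + 48105) = -7146/180245/3 = -7146*3/180245 = -21438/180245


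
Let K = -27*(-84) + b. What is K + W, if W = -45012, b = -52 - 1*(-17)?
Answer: -42779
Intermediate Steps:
b = -35 (b = -52 + 17 = -35)
K = 2233 (K = -27*(-84) - 35 = 2268 - 35 = 2233)
K + W = 2233 - 45012 = -42779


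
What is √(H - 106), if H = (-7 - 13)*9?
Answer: I*√286 ≈ 16.912*I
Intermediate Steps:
H = -180 (H = -20*9 = -180)
√(H - 106) = √(-180 - 106) = √(-286) = I*√286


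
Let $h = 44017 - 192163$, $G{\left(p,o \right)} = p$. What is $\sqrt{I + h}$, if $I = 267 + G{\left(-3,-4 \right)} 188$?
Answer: $i \sqrt{148443} \approx 385.28 i$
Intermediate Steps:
$h = -148146$
$I = -297$ ($I = 267 - 564 = -297$)
$\sqrt{I + h} = \sqrt{-297 - 148146} = \sqrt{-148443} = i \sqrt{148443}$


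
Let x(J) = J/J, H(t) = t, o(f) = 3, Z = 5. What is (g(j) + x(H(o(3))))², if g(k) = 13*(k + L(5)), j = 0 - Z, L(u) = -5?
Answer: 16641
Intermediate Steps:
x(J) = 1
j = -5 (j = 0 - 1*5 = 0 - 5 = -5)
g(k) = -65 + 13*k (g(k) = 13*(k - 5) = 13*(-5 + k) = -65 + 13*k)
(g(j) + x(H(o(3))))² = ((-65 + 13*(-5)) + 1)² = ((-65 - 65) + 1)² = (-130 + 1)² = (-129)² = 16641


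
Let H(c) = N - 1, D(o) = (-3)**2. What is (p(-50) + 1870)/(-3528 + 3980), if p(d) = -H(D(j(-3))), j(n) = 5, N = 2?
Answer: 1869/452 ≈ 4.1350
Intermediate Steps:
D(o) = 9
H(c) = 1 (H(c) = 2 - 1 = 1)
p(d) = -1 (p(d) = -1*1 = -1)
(p(-50) + 1870)/(-3528 + 3980) = (-1 + 1870)/(-3528 + 3980) = 1869/452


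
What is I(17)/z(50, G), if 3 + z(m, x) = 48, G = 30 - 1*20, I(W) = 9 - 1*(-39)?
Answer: 16/15 ≈ 1.0667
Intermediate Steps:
I(W) = 48 (I(W) = 9 + 39 = 48)
G = 10 (G = 30 - 20 = 10)
z(m, x) = 45 (z(m, x) = -3 + 48 = 45)
I(17)/z(50, G) = 48/45 = 48*(1/45) = 16/15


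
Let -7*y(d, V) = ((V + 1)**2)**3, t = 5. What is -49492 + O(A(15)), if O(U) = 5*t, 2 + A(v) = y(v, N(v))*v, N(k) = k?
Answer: -49467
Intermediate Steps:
y(d, V) = -(1 + V)**6/7 (y(d, V) = -(V + 1)**6/7 = -(1 + V)**6/7)
A(v) = -2 - v*(1 + v)**6/7 (A(v) = -2 + (-(1 + v)**6/7)*v = -2 - v*(1 + v)**6/7)
O(U) = 25 (O(U) = 5*5 = 25)
-49492 + O(A(15)) = -49492 + 25 = -49467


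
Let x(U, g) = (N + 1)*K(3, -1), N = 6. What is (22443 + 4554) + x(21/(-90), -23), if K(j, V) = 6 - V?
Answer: 27046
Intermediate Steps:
x(U, g) = 49 (x(U, g) = (6 + 1)*(6 - 1*(-1)) = 7*(6 + 1) = 7*7 = 49)
(22443 + 4554) + x(21/(-90), -23) = (22443 + 4554) + 49 = 26997 + 49 = 27046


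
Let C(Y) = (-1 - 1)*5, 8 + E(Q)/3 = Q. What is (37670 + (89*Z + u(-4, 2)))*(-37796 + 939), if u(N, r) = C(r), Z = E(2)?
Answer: -1328989706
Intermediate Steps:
E(Q) = -24 + 3*Q
Z = -18 (Z = -24 + 3*2 = -24 + 6 = -18)
C(Y) = -10 (C(Y) = -2*5 = -10)
u(N, r) = -10
(37670 + (89*Z + u(-4, 2)))*(-37796 + 939) = (37670 + (89*(-18) - 10))*(-37796 + 939) = (37670 + (-1602 - 10))*(-36857) = (37670 - 1612)*(-36857) = 36058*(-36857) = -1328989706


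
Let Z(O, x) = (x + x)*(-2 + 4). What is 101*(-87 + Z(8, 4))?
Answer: -7171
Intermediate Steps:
Z(O, x) = 4*x (Z(O, x) = (2*x)*2 = 4*x)
101*(-87 + Z(8, 4)) = 101*(-87 + 4*4) = 101*(-87 + 16) = 101*(-71) = -7171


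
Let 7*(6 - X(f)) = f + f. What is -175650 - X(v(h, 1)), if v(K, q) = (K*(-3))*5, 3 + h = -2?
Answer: -1229442/7 ≈ -1.7563e+5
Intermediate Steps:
h = -5 (h = -3 - 2 = -5)
v(K, q) = -15*K (v(K, q) = -3*K*5 = -15*K)
X(f) = 6 - 2*f/7 (X(f) = 6 - (f + f)/7 = 6 - 2*f/7)
-175650 - X(v(h, 1)) = -175650 - (6 - (-30)*(-5)/7) = -175650 - (6 - 2/7*75) = -175650 - (6 - 150/7) = -175650 - 1*(-108/7) = -175650 + 108/7 = -1229442/7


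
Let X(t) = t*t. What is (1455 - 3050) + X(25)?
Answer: -970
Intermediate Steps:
X(t) = t²
(1455 - 3050) + X(25) = (1455 - 3050) + 25² = -1595 + 625 = -970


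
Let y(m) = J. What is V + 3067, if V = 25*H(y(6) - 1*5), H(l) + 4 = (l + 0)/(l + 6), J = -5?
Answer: 6059/2 ≈ 3029.5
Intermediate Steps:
y(m) = -5
H(l) = -4 + l/(6 + l) (H(l) = -4 + (l + 0)/(l + 6) = -4 + l/(6 + l))
V = -75/2 (V = 25*(3*(-8 - (-5 - 1*5))/(6 + (-5 - 1*5))) = 25*(3*(-8 - (-5 - 5))/(6 + (-5 - 5))) = 25*(3*(-8 - 1*(-10))/(6 - 10)) = 25*(3*(-8 + 10)/(-4)) = 25*(3*(-¼)*2) = 25*(-3/2) = -75/2 ≈ -37.500)
V + 3067 = -75/2 + 3067 = 6059/2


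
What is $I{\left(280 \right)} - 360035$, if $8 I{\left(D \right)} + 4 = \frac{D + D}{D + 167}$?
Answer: $- \frac{321871597}{894} \approx -3.6004 \cdot 10^{5}$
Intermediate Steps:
$I{\left(D \right)} = - \frac{1}{2} + \frac{D}{4 \left(167 + D\right)}$ ($I{\left(D \right)} = - \frac{1}{2} + \frac{\left(D + D\right) \frac{1}{D + 167}}{8} = - \frac{1}{2} + \frac{2 D \frac{1}{167 + D}}{8} = - \frac{1}{2} + \frac{D}{4 \left(167 + D\right)}$)
$I{\left(280 \right)} - 360035 = \frac{-334 - 280}{4 \left(167 + 280\right)} - 360035 = \frac{-334 - 280}{4 \cdot 447} - 360035 = \frac{1}{4} \cdot \frac{1}{447} \left(-614\right) - 360035 = - \frac{307}{894} - 360035 = - \frac{321871597}{894}$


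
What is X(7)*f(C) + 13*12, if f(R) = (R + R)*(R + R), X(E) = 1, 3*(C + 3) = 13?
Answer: 1468/9 ≈ 163.11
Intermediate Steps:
C = 4/3 (C = -3 + (⅓)*13 = -3 + 13/3 = 4/3 ≈ 1.3333)
f(R) = 4*R² (f(R) = (2*R)*(2*R) = 4*R²)
X(7)*f(C) + 13*12 = 1*(4*(4/3)²) + 13*12 = 1*(4*(16/9)) + 156 = 1*(64/9) + 156 = 64/9 + 156 = 1468/9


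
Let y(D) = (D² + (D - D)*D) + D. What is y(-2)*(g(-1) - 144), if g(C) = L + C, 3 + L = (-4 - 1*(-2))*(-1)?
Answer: -292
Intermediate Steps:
L = -1 (L = -3 + (-4 - 1*(-2))*(-1) = -3 + (-4 + 2)*(-1) = -3 - 2*(-1) = -3 + 2 = -1)
y(D) = D + D² (y(D) = (D² + 0*D) + D = (D² + 0) + D = D² + D = D + D²)
g(C) = -1 + C
y(-2)*(g(-1) - 144) = (-2*(1 - 2))*((-1 - 1) - 144) = (-2*(-1))*(-2 - 144) = 2*(-146) = -292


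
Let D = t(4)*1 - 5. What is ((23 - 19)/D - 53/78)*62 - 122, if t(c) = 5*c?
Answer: -28781/195 ≈ -147.59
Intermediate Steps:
D = 15 (D = (5*4)*1 - 5 = 20*1 - 5 = 20 - 5 = 15)
((23 - 19)/D - 53/78)*62 - 122 = ((23 - 19)/15 - 53/78)*62 - 122 = (4*(1/15) - 53*1/78)*62 - 122 = (4/15 - 53/78)*62 - 122 = -161/390*62 - 122 = -4991/195 - 122 = -28781/195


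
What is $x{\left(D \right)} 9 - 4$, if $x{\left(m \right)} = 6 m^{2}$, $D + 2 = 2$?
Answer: $-4$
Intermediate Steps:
$D = 0$ ($D = -2 + 2 = 0$)
$x{\left(D \right)} 9 - 4 = 6 \cdot 0^{2} \cdot 9 - 4 = 6 \cdot 0 \cdot 9 - 4 = 0 \cdot 9 - 4 = 0 - 4 = -4$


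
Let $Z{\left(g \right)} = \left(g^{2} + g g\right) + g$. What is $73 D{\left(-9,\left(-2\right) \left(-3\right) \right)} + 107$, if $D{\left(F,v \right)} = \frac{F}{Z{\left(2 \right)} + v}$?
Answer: $\frac{1055}{16} \approx 65.938$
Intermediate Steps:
$Z{\left(g \right)} = g + 2 g^{2}$ ($Z{\left(g \right)} = \left(g^{2} + g^{2}\right) + g = 2 g^{2} + g = g + 2 g^{2}$)
$D{\left(F,v \right)} = \frac{F}{10 + v}$ ($D{\left(F,v \right)} = \frac{F}{2 \left(1 + 2 \cdot 2\right) + v} = \frac{F}{2 \left(1 + 4\right) + v} = \frac{F}{2 \cdot 5 + v} = \frac{F}{10 + v}$)
$73 D{\left(-9,\left(-2\right) \left(-3\right) \right)} + 107 = 73 \left(- \frac{9}{10 - -6}\right) + 107 = 73 \left(- \frac{9}{10 + 6}\right) + 107 = 73 \left(- \frac{9}{16}\right) + 107 = - \frac{657}{16} + 107 = \frac{1055}{16}$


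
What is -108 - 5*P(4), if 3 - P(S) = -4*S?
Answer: -203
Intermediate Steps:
P(S) = 3 + 4*S (P(S) = 3 - (-4)*S = 3 + 4*S)
-108 - 5*P(4) = -108 - 5*(3 + 4*4) = -108 - 5*(3 + 16) = -108 - 5*19 = -108 - 95 = -203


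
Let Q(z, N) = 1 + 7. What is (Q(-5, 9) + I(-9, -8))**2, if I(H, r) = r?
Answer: 0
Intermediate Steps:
Q(z, N) = 8
(Q(-5, 9) + I(-9, -8))**2 = (8 - 8)**2 = 0**2 = 0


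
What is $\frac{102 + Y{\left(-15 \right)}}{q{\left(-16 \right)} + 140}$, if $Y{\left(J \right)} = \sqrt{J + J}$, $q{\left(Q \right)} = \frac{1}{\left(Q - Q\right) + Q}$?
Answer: $\frac{1632}{2239} + \frac{16 i \sqrt{30}}{2239} \approx 0.7289 + 0.039141 i$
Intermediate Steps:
$q{\left(Q \right)} = \frac{1}{Q}$ ($q{\left(Q \right)} = \frac{1}{0 + Q} = \frac{1}{Q}$)
$Y{\left(J \right)} = \sqrt{2} \sqrt{J}$ ($Y{\left(J \right)} = \sqrt{2 J} = \sqrt{2} \sqrt{J}$)
$\frac{102 + Y{\left(-15 \right)}}{q{\left(-16 \right)} + 140} = \frac{102 + \sqrt{2} \sqrt{-15}}{\frac{1}{-16} + 140} = \frac{102 + \sqrt{2} i \sqrt{15}}{- \frac{1}{16} + 140} = \frac{102 + i \sqrt{30}}{\frac{2239}{16}} = \left(102 + i \sqrt{30}\right) \frac{16}{2239} = \frac{1632}{2239} + \frac{16 i \sqrt{30}}{2239}$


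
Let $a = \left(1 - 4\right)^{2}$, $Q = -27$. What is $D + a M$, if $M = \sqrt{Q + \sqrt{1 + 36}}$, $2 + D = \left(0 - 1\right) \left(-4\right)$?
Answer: $2 + 9 \sqrt{-27 + \sqrt{37}} \approx 2.0 + 41.162 i$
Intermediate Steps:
$a = 9$ ($a = \left(-3\right)^{2} = 9$)
$D = 2$ ($D = -2 + \left(0 - 1\right) \left(-4\right) = -2 - -4 = -2 + 4 = 2$)
$M = \sqrt{-27 + \sqrt{37}}$ ($M = \sqrt{-27 + \sqrt{1 + 36}} = \sqrt{-27 + \sqrt{37}} \approx 4.5735 i$)
$D + a M = 2 + 9 \sqrt{-27 + \sqrt{37}}$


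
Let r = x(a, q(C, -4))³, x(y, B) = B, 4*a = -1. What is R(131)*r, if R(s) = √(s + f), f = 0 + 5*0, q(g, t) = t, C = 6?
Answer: -64*√131 ≈ -732.51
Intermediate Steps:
a = -¼ (a = (¼)*(-1) = -¼ ≈ -0.25000)
f = 0 (f = 0 + 0 = 0)
R(s) = √s (R(s) = √(s + 0) = √s)
r = -64 (r = (-4)³ = -64)
R(131)*r = √131*(-64) = -64*√131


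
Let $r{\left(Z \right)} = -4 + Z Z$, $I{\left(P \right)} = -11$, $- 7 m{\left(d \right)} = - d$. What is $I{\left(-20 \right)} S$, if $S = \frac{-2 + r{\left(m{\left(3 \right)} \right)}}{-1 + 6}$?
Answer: $\frac{627}{49} \approx 12.796$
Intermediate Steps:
$m{\left(d \right)} = \frac{d}{7}$ ($m{\left(d \right)} = - \frac{\left(-1\right) d}{7} = \frac{d}{7}$)
$r{\left(Z \right)} = -4 + Z^{2}$
$S = - \frac{57}{49}$ ($S = \frac{-2 - \left(4 - \left(\frac{1}{7} \cdot 3\right)^{2}\right)}{-1 + 6} = \frac{-2 - \left(4 - \left(\frac{3}{7}\right)^{2}\right)}{5} = \left(-2 + \left(-4 + \frac{9}{49}\right)\right) \frac{1}{5} = \left(-2 - \frac{187}{49}\right) \frac{1}{5} = \left(- \frac{285}{49}\right) \frac{1}{5} = - \frac{57}{49} \approx -1.1633$)
$I{\left(-20 \right)} S = \left(-11\right) \left(- \frac{57}{49}\right) = \frac{627}{49}$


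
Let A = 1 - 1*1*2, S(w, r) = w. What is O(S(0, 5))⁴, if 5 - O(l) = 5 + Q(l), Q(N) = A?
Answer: 1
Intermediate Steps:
A = -1 (A = 1 - 1*2 = 1 - 2 = -1)
Q(N) = -1
O(l) = 1 (O(l) = 5 - (5 - 1) = 5 - 1*4 = 5 - 4 = 1)
O(S(0, 5))⁴ = 1⁴ = 1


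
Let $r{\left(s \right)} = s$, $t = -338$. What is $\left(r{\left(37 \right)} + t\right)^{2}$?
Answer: $90601$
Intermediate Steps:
$\left(r{\left(37 \right)} + t\right)^{2} = \left(37 - 338\right)^{2} = \left(-301\right)^{2} = 90601$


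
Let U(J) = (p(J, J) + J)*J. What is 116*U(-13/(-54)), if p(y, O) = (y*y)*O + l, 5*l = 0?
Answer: 15119585/2125764 ≈ 7.1125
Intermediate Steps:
l = 0 (l = (⅕)*0 = 0)
p(y, O) = O*y² (p(y, O) = (y*y)*O + 0 = y²*O + 0 = O*y² + 0 = O*y²)
U(J) = J*(J + J³) (U(J) = (J*J² + J)*J = (J³ + J)*J = (J + J³)*J = J*(J + J³))
116*U(-13/(-54)) = 116*((-13/(-54))² + (-13/(-54))⁴) = 116*((-13*(-1/54))² + (-13*(-1/54))⁴) = 116*((13/54)² + (13/54)⁴) = 116*(169/2916 + 28561/8503056) = 116*(521365/8503056) = 15119585/2125764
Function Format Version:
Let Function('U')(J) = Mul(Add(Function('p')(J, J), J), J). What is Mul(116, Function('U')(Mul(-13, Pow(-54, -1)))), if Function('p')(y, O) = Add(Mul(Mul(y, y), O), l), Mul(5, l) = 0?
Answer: Rational(15119585, 2125764) ≈ 7.1125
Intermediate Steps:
l = 0 (l = Mul(Rational(1, 5), 0) = 0)
Function('p')(y, O) = Mul(O, Pow(y, 2)) (Function('p')(y, O) = Add(Mul(Mul(y, y), O), 0) = Add(Mul(Pow(y, 2), O), 0) = Add(Mul(O, Pow(y, 2)), 0) = Mul(O, Pow(y, 2)))
Function('U')(J) = Mul(J, Add(J, Pow(J, 3))) (Function('U')(J) = Mul(Add(Mul(J, Pow(J, 2)), J), J) = Mul(Add(Pow(J, 3), J), J) = Mul(Add(J, Pow(J, 3)), J) = Mul(J, Add(J, Pow(J, 3))))
Mul(116, Function('U')(Mul(-13, Pow(-54, -1)))) = Mul(116, Add(Pow(Mul(-13, Pow(-54, -1)), 2), Pow(Mul(-13, Pow(-54, -1)), 4))) = Mul(116, Add(Pow(Mul(-13, Rational(-1, 54)), 2), Pow(Mul(-13, Rational(-1, 54)), 4))) = Mul(116, Add(Pow(Rational(13, 54), 2), Pow(Rational(13, 54), 4))) = Mul(116, Add(Rational(169, 2916), Rational(28561, 8503056))) = Mul(116, Rational(521365, 8503056)) = Rational(15119585, 2125764)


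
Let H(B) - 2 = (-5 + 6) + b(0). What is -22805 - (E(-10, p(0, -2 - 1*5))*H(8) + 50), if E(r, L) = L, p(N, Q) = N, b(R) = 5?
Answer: -22855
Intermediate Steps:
H(B) = 8 (H(B) = 2 + ((-5 + 6) + 5) = 2 + (1 + 5) = 2 + 6 = 8)
-22805 - (E(-10, p(0, -2 - 1*5))*H(8) + 50) = -22805 - (0*8 + 50) = -22805 - (0 + 50) = -22805 - 1*50 = -22805 - 50 = -22855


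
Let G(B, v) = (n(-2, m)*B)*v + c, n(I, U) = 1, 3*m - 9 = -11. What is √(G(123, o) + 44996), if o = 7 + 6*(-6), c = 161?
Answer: √41590 ≈ 203.94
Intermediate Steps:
m = -⅔ (m = 3 + (⅓)*(-11) = 3 - 11/3 = -⅔ ≈ -0.66667)
o = -29 (o = 7 - 36 = -29)
G(B, v) = 161 + B*v (G(B, v) = (1*B)*v + 161 = B*v + 161 = 161 + B*v)
√(G(123, o) + 44996) = √((161 + 123*(-29)) + 44996) = √((161 - 3567) + 44996) = √(-3406 + 44996) = √41590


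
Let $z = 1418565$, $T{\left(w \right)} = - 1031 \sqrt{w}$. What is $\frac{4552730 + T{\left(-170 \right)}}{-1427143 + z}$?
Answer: $- \frac{2276365}{4289} + \frac{1031 i \sqrt{170}}{8578} \approx -530.75 + 1.5671 i$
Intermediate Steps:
$\frac{4552730 + T{\left(-170 \right)}}{-1427143 + z} = \frac{4552730 - 1031 \sqrt{-170}}{-1427143 + 1418565} = \frac{4552730 - 1031 i \sqrt{170}}{-8578} = \left(4552730 - 1031 i \sqrt{170}\right) \left(- \frac{1}{8578}\right) = - \frac{2276365}{4289} + \frac{1031 i \sqrt{170}}{8578}$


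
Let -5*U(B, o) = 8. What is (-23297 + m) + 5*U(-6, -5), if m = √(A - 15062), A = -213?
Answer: -23305 + 5*I*√611 ≈ -23305.0 + 123.59*I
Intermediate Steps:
U(B, o) = -8/5 (U(B, o) = -⅕*8 = -8/5)
m = 5*I*√611 (m = √(-213 - 15062) = √(-15275) = 5*I*√611 ≈ 123.59*I)
(-23297 + m) + 5*U(-6, -5) = (-23297 + 5*I*√611) + 5*(-8/5) = (-23297 + 5*I*√611) - 8 = -23305 + 5*I*√611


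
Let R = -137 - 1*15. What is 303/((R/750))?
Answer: -113625/76 ≈ -1495.1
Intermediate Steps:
R = -152 (R = -137 - 15 = -152)
303/((R/750)) = 303/((-152/750)) = 303/((-152*1/750)) = 303/(-76/375) = 303*(-375/76) = -113625/76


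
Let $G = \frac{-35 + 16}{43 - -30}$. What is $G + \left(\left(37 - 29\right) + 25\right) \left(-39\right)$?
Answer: $- \frac{93970}{73} \approx -1287.3$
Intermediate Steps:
$G = - \frac{19}{73}$ ($G = - \frac{19}{43 + 30} = - \frac{19}{73} \approx -0.26027$)
$G + \left(\left(37 - 29\right) + 25\right) \left(-39\right) = - \frac{19}{73} + \left(\left(37 - 29\right) + 25\right) \left(-39\right) = - \frac{19}{73} + \left(8 + 25\right) \left(-39\right) = - \frac{19}{73} + 33 \left(-39\right) = - \frac{19}{73} - 1287 = - \frac{93970}{73}$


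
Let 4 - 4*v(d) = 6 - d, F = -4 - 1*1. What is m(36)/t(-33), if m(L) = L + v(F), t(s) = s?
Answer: -137/132 ≈ -1.0379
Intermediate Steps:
F = -5 (F = -4 - 1 = -5)
v(d) = -½ + d/4 (v(d) = 1 - (6 - d)/4 = 1 + (-3/2 + d/4) = -½ + d/4)
m(L) = -7/4 + L (m(L) = L + (-½ + (¼)*(-5)) = L + (-½ - 5/4) = L - 7/4 = -7/4 + L)
m(36)/t(-33) = (-7/4 + 36)/(-33) = (137/4)*(-1/33) = -137/132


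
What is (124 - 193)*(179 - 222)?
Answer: 2967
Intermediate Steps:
(124 - 193)*(179 - 222) = -69*(-43) = 2967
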